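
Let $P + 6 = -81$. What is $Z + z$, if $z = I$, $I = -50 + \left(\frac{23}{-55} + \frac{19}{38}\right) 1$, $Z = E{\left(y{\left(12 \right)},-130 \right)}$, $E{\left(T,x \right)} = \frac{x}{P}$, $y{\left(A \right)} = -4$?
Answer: $- \frac{463417}{9570} \approx -48.424$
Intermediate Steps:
$P = -87$ ($P = -6 - 81 = -87$)
$E{\left(T,x \right)} = - \frac{x}{87}$ ($E{\left(T,x \right)} = \frac{x}{-87} = x \left(- \frac{1}{87}\right) = - \frac{x}{87}$)
$Z = \frac{130}{87}$ ($Z = \left(- \frac{1}{87}\right) \left(-130\right) = \frac{130}{87} \approx 1.4943$)
$I = - \frac{5491}{110}$ ($I = -50 + \left(23 \left(- \frac{1}{55}\right) + 19 \cdot \frac{1}{38}\right) 1 = -50 + \left(- \frac{23}{55} + \frac{1}{2}\right) 1 = -50 + \frac{9}{110} \cdot 1 = -50 + \frac{9}{110} = - \frac{5491}{110} \approx -49.918$)
$z = - \frac{5491}{110} \approx -49.918$
$Z + z = \frac{130}{87} - \frac{5491}{110} = - \frac{463417}{9570}$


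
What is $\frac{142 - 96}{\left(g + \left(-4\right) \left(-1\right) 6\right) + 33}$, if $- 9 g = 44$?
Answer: $\frac{414}{469} \approx 0.88273$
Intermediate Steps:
$g = - \frac{44}{9}$ ($g = \left(- \frac{1}{9}\right) 44 = - \frac{44}{9} \approx -4.8889$)
$\frac{142 - 96}{\left(g + \left(-4\right) \left(-1\right) 6\right) + 33} = \frac{142 - 96}{\left(- \frac{44}{9} + \left(-4\right) \left(-1\right) 6\right) + 33} = \frac{1}{\left(- \frac{44}{9} + 4 \cdot 6\right) + 33} \cdot 46 = \frac{1}{\left(- \frac{44}{9} + 24\right) + 33} \cdot 46 = \frac{1}{\frac{172}{9} + 33} \cdot 46 = \frac{1}{\frac{469}{9}} \cdot 46 = \frac{9}{469} \cdot 46 = \frac{414}{469}$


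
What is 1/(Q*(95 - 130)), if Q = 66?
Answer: -1/2310 ≈ -0.00043290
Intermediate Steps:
1/(Q*(95 - 130)) = 1/(66*(95 - 130)) = 1/(66*(-35)) = 1/(-2310) = -1/2310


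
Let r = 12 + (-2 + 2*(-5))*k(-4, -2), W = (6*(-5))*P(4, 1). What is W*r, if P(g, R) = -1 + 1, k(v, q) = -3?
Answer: 0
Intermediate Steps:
P(g, R) = 0
W = 0 (W = (6*(-5))*0 = -30*0 = 0)
r = 48 (r = 12 + (-2 + 2*(-5))*(-3) = 12 + (-2 - 10)*(-3) = 12 - 12*(-3) = 12 + 36 = 48)
W*r = 0*48 = 0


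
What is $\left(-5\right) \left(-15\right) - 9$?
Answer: $66$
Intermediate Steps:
$\left(-5\right) \left(-15\right) - 9 = 75 - 9 = 66$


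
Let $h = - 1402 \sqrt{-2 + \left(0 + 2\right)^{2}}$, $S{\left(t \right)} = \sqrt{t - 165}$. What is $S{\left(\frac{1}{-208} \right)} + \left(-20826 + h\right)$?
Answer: $-20826 - 1402 \sqrt{2} + \frac{i \sqrt{446173}}{52} \approx -22809.0 + 12.845 i$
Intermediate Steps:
$S{\left(t \right)} = \sqrt{-165 + t}$
$h = - 1402 \sqrt{2}$ ($h = - 1402 \sqrt{-2 + 2^{2}} = - 1402 \sqrt{-2 + 4} = - 1402 \sqrt{2} \approx -1982.7$)
$S{\left(\frac{1}{-208} \right)} + \left(-20826 + h\right) = \sqrt{-165 + \frac{1}{-208}} - \left(20826 + 1402 \sqrt{2}\right) = \sqrt{-165 - \frac{1}{208}} - \left(20826 + 1402 \sqrt{2}\right) = \sqrt{- \frac{34321}{208}} - \left(20826 + 1402 \sqrt{2}\right) = \frac{i \sqrt{446173}}{52} - \left(20826 + 1402 \sqrt{2}\right) = -20826 - 1402 \sqrt{2} + \frac{i \sqrt{446173}}{52}$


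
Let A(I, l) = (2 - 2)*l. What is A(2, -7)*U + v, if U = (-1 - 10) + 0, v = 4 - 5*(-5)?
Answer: 29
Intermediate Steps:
v = 29 (v = 4 + 25 = 29)
U = -11 (U = -11 + 0 = -11)
A(I, l) = 0 (A(I, l) = 0*l = 0)
A(2, -7)*U + v = 0*(-11) + 29 = 0 + 29 = 29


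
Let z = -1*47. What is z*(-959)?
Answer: 45073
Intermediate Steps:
z = -47
z*(-959) = -47*(-959) = 45073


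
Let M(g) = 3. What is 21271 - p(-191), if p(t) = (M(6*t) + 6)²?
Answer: 21190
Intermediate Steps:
p(t) = 81 (p(t) = (3 + 6)² = 9² = 81)
21271 - p(-191) = 21271 - 1*81 = 21271 - 81 = 21190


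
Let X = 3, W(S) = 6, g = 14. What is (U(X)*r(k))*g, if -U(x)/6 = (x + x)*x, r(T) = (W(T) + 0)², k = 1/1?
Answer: -54432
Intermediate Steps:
k = 1 (k = 1*1 = 1)
r(T) = 36 (r(T) = (6 + 0)² = 6² = 36)
U(x) = -12*x² (U(x) = -6*(x + x)*x = -6*2*x*x = -12*x²)
(U(X)*r(k))*g = (-12*3²*36)*14 = (-12*9*36)*14 = -108*36*14 = -3888*14 = -54432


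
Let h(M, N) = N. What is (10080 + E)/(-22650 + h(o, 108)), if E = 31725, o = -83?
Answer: -13935/7514 ≈ -1.8545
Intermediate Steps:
(10080 + E)/(-22650 + h(o, 108)) = (10080 + 31725)/(-22650 + 108) = 41805/(-22542) = 41805*(-1/22542) = -13935/7514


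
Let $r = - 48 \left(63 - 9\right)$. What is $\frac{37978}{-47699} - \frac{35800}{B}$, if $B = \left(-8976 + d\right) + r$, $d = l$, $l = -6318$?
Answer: $\frac{514174846}{426572157} \approx 1.2054$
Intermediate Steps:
$r = -2592$ ($r = \left(-48\right) 54 = -2592$)
$d = -6318$
$B = -17886$ ($B = \left(-8976 - 6318\right) - 2592 = -15294 - 2592 = -17886$)
$\frac{37978}{-47699} - \frac{35800}{B} = \frac{37978}{-47699} - \frac{35800}{-17886} = 37978 \left(- \frac{1}{47699}\right) - - \frac{17900}{8943} = - \frac{37978}{47699} + \frac{17900}{8943} = \frac{514174846}{426572157}$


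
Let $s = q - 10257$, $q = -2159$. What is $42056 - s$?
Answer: $54472$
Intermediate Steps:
$s = -12416$ ($s = -2159 - 10257 = -12416$)
$42056 - s = 42056 - -12416 = 42056 + 12416 = 54472$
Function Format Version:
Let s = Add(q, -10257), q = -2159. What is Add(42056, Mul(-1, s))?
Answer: 54472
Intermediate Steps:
s = -12416 (s = Add(-2159, -10257) = -12416)
Add(42056, Mul(-1, s)) = Add(42056, Mul(-1, -12416)) = Add(42056, 12416) = 54472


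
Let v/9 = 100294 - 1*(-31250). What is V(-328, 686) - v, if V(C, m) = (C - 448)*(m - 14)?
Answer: -1705368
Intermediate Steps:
v = 1183896 (v = 9*(100294 - 1*(-31250)) = 9*(100294 + 31250) = 9*131544 = 1183896)
V(C, m) = (-448 + C)*(-14 + m)
V(-328, 686) - v = (6272 - 448*686 - 14*(-328) - 328*686) - 1*1183896 = (6272 - 307328 + 4592 - 225008) - 1183896 = -521472 - 1183896 = -1705368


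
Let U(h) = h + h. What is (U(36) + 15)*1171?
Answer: 101877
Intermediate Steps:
U(h) = 2*h
(U(36) + 15)*1171 = (2*36 + 15)*1171 = (72 + 15)*1171 = 87*1171 = 101877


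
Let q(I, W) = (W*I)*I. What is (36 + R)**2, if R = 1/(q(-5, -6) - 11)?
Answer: 33582025/25921 ≈ 1295.6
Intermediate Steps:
q(I, W) = W*I**2 (q(I, W) = (I*W)*I = W*I**2)
R = -1/161 (R = 1/(-6*(-5)**2 - 11) = 1/(-6*25 - 11) = 1/(-150 - 11) = 1/(-161) = -1/161 ≈ -0.0062112)
(36 + R)**2 = (36 - 1/161)**2 = (5795/161)**2 = 33582025/25921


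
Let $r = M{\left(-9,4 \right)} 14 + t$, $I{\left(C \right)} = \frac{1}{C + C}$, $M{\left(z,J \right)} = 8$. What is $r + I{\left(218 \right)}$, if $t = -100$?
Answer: $\frac{5233}{436} \approx 12.002$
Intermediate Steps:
$I{\left(C \right)} = \frac{1}{2 C}$
$r = 12$ ($r = 8 \cdot 14 - 100 = 112 - 100 = 12$)
$r + I{\left(218 \right)} = 12 + \frac{1}{2 \cdot 218} = 12 + \frac{1}{2} \cdot \frac{1}{218} = 12 + \frac{1}{436} = \frac{5233}{436}$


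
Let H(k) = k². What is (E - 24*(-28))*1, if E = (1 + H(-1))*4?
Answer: 680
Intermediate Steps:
E = 8 (E = (1 + (-1)²)*4 = (1 + 1)*4 = 2*4 = 8)
(E - 24*(-28))*1 = (8 - 24*(-28))*1 = (8 + 672)*1 = 680*1 = 680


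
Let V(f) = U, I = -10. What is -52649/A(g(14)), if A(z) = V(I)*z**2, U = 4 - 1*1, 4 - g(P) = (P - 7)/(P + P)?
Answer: -842384/675 ≈ -1248.0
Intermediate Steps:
g(P) = 4 - (-7 + P)/(2*P) (g(P) = 4 - (P - 7)/(P + P) = 4 - (-7 + P)/(2*P))
U = 3 (U = 4 - 1 = 3)
V(f) = 3
A(z) = 3*z**2
-52649/A(g(14)) = -52649*16/(3*(1 + 14)**2) = -52649/(3*((7/2)*(1/14)*15)**2) = -52649/(3*(15/4)**2) = -52649/(3*(225/16)) = -52649/675/16 = -52649*16/675 = -842384/675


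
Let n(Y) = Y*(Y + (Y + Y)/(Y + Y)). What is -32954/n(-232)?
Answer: -16477/26796 ≈ -0.61491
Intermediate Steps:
n(Y) = Y*(1 + Y) (n(Y) = Y*(Y + (2*Y)/((2*Y))) = Y*(Y + (2*Y)*(1/(2*Y))) = Y*(Y + 1) = Y*(1 + Y))
-32954/n(-232) = -32954*(-1/(232*(1 - 232))) = -32954/((-232*(-231))) = -32954/53592 = -32954*1/53592 = -16477/26796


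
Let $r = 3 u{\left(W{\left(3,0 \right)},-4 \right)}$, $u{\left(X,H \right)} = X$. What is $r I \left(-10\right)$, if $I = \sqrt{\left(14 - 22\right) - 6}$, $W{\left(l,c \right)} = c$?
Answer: $0$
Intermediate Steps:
$r = 0$ ($r = 3 \cdot 0 = 0$)
$I = i \sqrt{14}$ ($I = \sqrt{\left(14 - 22\right) - 6} = \sqrt{-8 - 6} = \sqrt{-14} = i \sqrt{14} \approx 3.7417 i$)
$r I \left(-10\right) = 0 i \sqrt{14} \left(-10\right) = 0 \left(-10\right) = 0$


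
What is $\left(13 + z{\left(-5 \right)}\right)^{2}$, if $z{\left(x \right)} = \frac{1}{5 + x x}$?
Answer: $\frac{152881}{900} \approx 169.87$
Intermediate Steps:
$z{\left(x \right)} = \frac{1}{5 + x^{2}}$
$\left(13 + z{\left(-5 \right)}\right)^{2} = \left(13 + \frac{1}{5 + \left(-5\right)^{2}}\right)^{2} = \left(13 + \frac{1}{5 + 25}\right)^{2} = \left(13 + \frac{1}{30}\right)^{2} = \left(\frac{391}{30}\right)^{2} = \frac{152881}{900}$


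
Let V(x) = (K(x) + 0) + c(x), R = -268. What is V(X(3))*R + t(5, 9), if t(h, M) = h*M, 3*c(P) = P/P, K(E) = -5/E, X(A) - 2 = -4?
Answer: -2143/3 ≈ -714.33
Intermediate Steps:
X(A) = -2 (X(A) = 2 - 4 = -2)
c(P) = ⅓ (c(P) = (P/P)/3 = (⅓)*1 = ⅓)
V(x) = ⅓ - 5/x (V(x) = (-5/x + 0) + ⅓ = -5/x + ⅓ = ⅓ - 5/x)
t(h, M) = M*h
V(X(3))*R + t(5, 9) = ((⅓)*(-15 - 2)/(-2))*(-268) + 9*5 = ((⅓)*(-½)*(-17))*(-268) + 45 = (17/6)*(-268) + 45 = -2278/3 + 45 = -2143/3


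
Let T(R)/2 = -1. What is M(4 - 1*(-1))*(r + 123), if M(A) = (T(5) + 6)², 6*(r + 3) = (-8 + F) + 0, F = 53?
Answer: 2040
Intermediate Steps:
T(R) = -2 (T(R) = 2*(-1) = -2)
r = 9/2 (r = -3 + ((-8 + 53) + 0)/6 = -3 + (45 + 0)/6 = -3 + (⅙)*45 = -3 + 15/2 = 9/2 ≈ 4.5000)
M(A) = 16 (M(A) = (-2 + 6)² = 4² = 16)
M(4 - 1*(-1))*(r + 123) = 16*(9/2 + 123) = 16*(255/2) = 2040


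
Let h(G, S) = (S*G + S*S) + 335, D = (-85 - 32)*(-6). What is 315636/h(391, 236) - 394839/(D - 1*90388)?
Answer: 86865517869/13301061602 ≈ 6.5307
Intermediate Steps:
D = 702 (D = -117*(-6) = 702)
h(G, S) = 335 + S**2 + G*S (h(G, S) = (G*S + S**2) + 335 = (S**2 + G*S) + 335 = 335 + S**2 + G*S)
315636/h(391, 236) - 394839/(D - 1*90388) = 315636/(335 + 236**2 + 391*236) - 394839/(702 - 1*90388) = 315636/(335 + 55696 + 92276) - 394839/(702 - 90388) = 315636/148307 - 394839/(-89686) = 315636*(1/148307) - 394839*(-1/89686) = 315636/148307 + 394839/89686 = 86865517869/13301061602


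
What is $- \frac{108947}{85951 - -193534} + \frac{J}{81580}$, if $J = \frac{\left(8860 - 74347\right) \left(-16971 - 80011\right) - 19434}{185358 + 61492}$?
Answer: $- \frac{418956553793}{5628275358155} \approx -0.074438$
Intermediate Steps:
$J = \frac{127020816}{4937}$ ($J = \frac{\left(-65487\right) \left(-96982\right) + \left(-101527 + 82093\right)}{246850} = \left(6351060234 - 19434\right) \frac{1}{246850} = 6351040800 \cdot \frac{1}{246850} = \frac{127020816}{4937} \approx 25728.0$)
$- \frac{108947}{85951 - -193534} + \frac{J}{81580} = - \frac{108947}{85951 - -193534} + \frac{127020816}{4937 \cdot 81580} = - \frac{108947}{85951 + 193534} + \frac{127020816}{4937} \cdot \frac{1}{81580} = - \frac{108947}{279485} + \frac{31755204}{100690115} = - \frac{418956553793}{5628275358155}$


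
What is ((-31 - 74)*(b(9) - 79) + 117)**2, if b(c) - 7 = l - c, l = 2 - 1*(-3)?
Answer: 65561409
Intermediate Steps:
l = 5 (l = 2 + 3 = 5)
b(c) = 12 - c (b(c) = 7 + (5 - c) = 12 - c)
((-31 - 74)*(b(9) - 79) + 117)**2 = ((-31 - 74)*((12 - 1*9) - 79) + 117)**2 = (-105*((12 - 9) - 79) + 117)**2 = (-105*(3 - 79) + 117)**2 = (-105*(-76) + 117)**2 = (7980 + 117)**2 = 8097**2 = 65561409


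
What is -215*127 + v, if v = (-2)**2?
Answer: -27301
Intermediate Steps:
v = 4
-215*127 + v = -215*127 + 4 = -27305 + 4 = -27301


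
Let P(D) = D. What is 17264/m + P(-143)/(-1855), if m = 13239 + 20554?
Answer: 36857119/62686015 ≈ 0.58796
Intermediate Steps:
m = 33793
17264/m + P(-143)/(-1855) = 17264/33793 - 143/(-1855) = 17264*(1/33793) - 143*(-1/1855) = 17264/33793 + 143/1855 = 36857119/62686015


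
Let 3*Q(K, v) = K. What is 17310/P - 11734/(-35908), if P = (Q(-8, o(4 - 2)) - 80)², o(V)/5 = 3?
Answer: 789474407/276060704 ≈ 2.8598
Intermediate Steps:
o(V) = 15 (o(V) = 5*3 = 15)
Q(K, v) = K/3
P = 61504/9 (P = ((⅓)*(-8) - 80)² = (-8/3 - 80)² = (-248/3)² = 61504/9 ≈ 6833.8)
17310/P - 11734/(-35908) = 17310/(61504/9) - 11734/(-35908) = 17310*(9/61504) - 11734*(-1/35908) = 77895/30752 + 5867/17954 = 789474407/276060704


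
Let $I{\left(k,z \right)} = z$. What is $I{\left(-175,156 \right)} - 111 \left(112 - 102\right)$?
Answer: $-954$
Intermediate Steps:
$I{\left(-175,156 \right)} - 111 \left(112 - 102\right) = 156 - 111 \left(112 - 102\right) = 156 - 111 \cdot 10 = 156 - 1110 = -954$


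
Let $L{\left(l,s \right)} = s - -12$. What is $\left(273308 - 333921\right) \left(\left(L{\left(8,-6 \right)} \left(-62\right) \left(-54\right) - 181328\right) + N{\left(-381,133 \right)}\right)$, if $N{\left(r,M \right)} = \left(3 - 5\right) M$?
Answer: $9789363178$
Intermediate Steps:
$L{\left(l,s \right)} = 12 + s$ ($L{\left(l,s \right)} = s + 12 = 12 + s$)
$N{\left(r,M \right)} = - 2 M$ ($N{\left(r,M \right)} = \left(3 - 5\right) M = - 2 M$)
$\left(273308 - 333921\right) \left(\left(L{\left(8,-6 \right)} \left(-62\right) \left(-54\right) - 181328\right) + N{\left(-381,133 \right)}\right) = \left(273308 - 333921\right) \left(\left(\left(12 - 6\right) \left(-62\right) \left(-54\right) - 181328\right) - 266\right) = - 60613 \left(\left(6 \left(-62\right) \left(-54\right) - 181328\right) - 266\right) = - 60613 \left(\left(\left(-372\right) \left(-54\right) - 181328\right) - 266\right) = - 60613 \left(\left(20088 - 181328\right) - 266\right) = - 60613 \left(-161240 - 266\right) = \left(-60613\right) \left(-161506\right) = 9789363178$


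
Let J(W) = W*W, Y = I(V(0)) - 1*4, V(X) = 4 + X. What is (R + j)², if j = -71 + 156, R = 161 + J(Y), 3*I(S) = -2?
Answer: 5808100/81 ≈ 71705.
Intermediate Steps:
I(S) = -⅔ (I(S) = (⅓)*(-2) = -⅔)
Y = -14/3 (Y = -⅔ - 1*4 = -⅔ - 4 = -14/3 ≈ -4.6667)
J(W) = W²
R = 1645/9 (R = 161 + (-14/3)² = 161 + 196/9 = 1645/9 ≈ 182.78)
j = 85
(R + j)² = (1645/9 + 85)² = (2410/9)² = 5808100/81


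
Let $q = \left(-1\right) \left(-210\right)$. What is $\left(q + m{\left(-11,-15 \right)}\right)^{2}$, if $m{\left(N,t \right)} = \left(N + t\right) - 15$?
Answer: $28561$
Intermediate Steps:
$m{\left(N,t \right)} = -15 + N + t$
$q = 210$
$\left(q + m{\left(-11,-15 \right)}\right)^{2} = \left(210 - 41\right)^{2} = 169^{2} = 28561$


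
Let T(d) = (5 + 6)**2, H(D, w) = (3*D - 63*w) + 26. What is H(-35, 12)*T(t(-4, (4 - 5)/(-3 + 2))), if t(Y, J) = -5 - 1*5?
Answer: -101035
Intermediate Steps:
H(D, w) = 26 - 63*w + 3*D (H(D, w) = (-63*w + 3*D) + 26 = 26 - 63*w + 3*D)
t(Y, J) = -10 (t(Y, J) = -5 - 5 = -10)
T(d) = 121 (T(d) = 11**2 = 121)
H(-35, 12)*T(t(-4, (4 - 5)/(-3 + 2))) = (26 - 63*12 + 3*(-35))*121 = (26 - 756 - 105)*121 = -835*121 = -101035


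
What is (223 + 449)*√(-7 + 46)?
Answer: 672*√39 ≈ 4196.6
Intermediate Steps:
(223 + 449)*√(-7 + 46) = 672*√39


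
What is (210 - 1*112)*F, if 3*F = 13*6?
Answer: 2548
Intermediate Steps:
F = 26 (F = (13*6)/3 = (1/3)*78 = 26)
(210 - 1*112)*F = (210 - 1*112)*26 = (210 - 112)*26 = 98*26 = 2548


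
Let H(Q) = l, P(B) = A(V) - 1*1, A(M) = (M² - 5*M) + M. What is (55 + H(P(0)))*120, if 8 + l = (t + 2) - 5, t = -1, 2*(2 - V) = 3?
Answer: 5160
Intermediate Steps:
V = ½ (V = 2 - ½*3 = 2 - 3/2 = ½ ≈ 0.50000)
A(M) = M² - 4*M
P(B) = -11/4 (P(B) = (-4 + ½)/2 - 1*1 = (½)*(-7/2) - 1 = -7/4 - 1 = -11/4)
l = -12 (l = -8 + ((-1 + 2) - 5) = -8 + (1 - 5) = -8 - 4 = -12)
H(Q) = -12
(55 + H(P(0)))*120 = (55 - 12)*120 = 43*120 = 5160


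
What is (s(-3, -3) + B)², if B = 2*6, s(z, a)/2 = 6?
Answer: 576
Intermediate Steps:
s(z, a) = 12 (s(z, a) = 2*6 = 12)
B = 12
(s(-3, -3) + B)² = (12 + 12)² = 24² = 576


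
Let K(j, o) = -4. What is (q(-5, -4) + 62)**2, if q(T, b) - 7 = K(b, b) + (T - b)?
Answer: 4096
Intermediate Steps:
q(T, b) = 3 + T - b (q(T, b) = 7 + (-4 + (T - b)) = 7 + (-4 + T - b) = 3 + T - b)
(q(-5, -4) + 62)**2 = ((3 - 5 - 1*(-4)) + 62)**2 = ((3 - 5 + 4) + 62)**2 = (2 + 62)**2 = 64**2 = 4096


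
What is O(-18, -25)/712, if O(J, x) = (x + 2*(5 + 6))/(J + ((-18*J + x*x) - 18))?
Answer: -3/650056 ≈ -4.6150e-6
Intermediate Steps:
O(J, x) = (22 + x)/(-18 + x**2 - 17*J) (O(J, x) = (x + 2*11)/(J + ((-18*J + x**2) - 18)) = (x + 22)/(J + ((x**2 - 18*J) - 18)) = (22 + x)/(J + (-18 + x**2 - 18*J)) = (22 + x)/(-18 + x**2 - 17*J))
O(-18, -25)/712 = ((22 - 25)/(-18 + (-25)**2 - 17*(-18)))/712 = (-3/(-18 + 625 + 306))*(1/712) = (-3/913)*(1/712) = ((1/913)*(-3))*(1/712) = -3/913*1/712 = -3/650056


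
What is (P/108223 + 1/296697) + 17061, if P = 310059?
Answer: 547911139815637/32109439431 ≈ 17064.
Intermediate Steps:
(P/108223 + 1/296697) + 17061 = (310059/108223 + 1/296697) + 17061 = 91993683346/32109439431 + 17061 = 547911139815637/32109439431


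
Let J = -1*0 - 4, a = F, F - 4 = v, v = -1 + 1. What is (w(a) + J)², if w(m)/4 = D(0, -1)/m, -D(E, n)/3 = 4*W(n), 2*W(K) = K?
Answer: 4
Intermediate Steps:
W(K) = K/2
D(E, n) = -6*n (D(E, n) = -12*n/2 = -6*n)
v = 0
F = 4 (F = 4 + 0 = 4)
a = 4
J = -4 (J = 0 - 4 = -4)
w(m) = 24/m (w(m) = 4*((-6*(-1))/m) = 4*(6/m) = 24/m)
(w(a) + J)² = (24/4 - 4)² = (24*(¼) - 4)² = (6 - 4)² = 2² = 4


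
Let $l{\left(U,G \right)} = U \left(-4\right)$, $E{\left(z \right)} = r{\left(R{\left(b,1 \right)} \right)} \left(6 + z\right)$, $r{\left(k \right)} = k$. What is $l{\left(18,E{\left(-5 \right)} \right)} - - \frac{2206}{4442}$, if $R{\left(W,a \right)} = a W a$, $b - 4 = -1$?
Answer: $- \frac{158809}{2221} \approx -71.503$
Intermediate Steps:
$b = 3$ ($b = 4 - 1 = 3$)
$R{\left(W,a \right)} = W a^{2}$ ($R{\left(W,a \right)} = W a a = W a^{2}$)
$E{\left(z \right)} = 18 + 3 z$ ($E{\left(z \right)} = 3 \cdot 1^{2} \left(6 + z\right) = 3 \cdot 1 \left(6 + z\right) = 3 \left(6 + z\right) = 18 + 3 z$)
$l{\left(U,G \right)} = - 4 U$
$l{\left(18,E{\left(-5 \right)} \right)} - - \frac{2206}{4442} = \left(-4\right) 18 - - \frac{2206}{4442} = -72 - \left(-2206\right) \frac{1}{4442} = -72 - - \frac{1103}{2221} = -72 + \frac{1103}{2221} = - \frac{158809}{2221}$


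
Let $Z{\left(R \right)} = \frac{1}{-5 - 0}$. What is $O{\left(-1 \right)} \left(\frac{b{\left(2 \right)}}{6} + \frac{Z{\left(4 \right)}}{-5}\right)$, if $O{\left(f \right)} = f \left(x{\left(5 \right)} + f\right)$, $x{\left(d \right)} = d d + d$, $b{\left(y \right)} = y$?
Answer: $- \frac{812}{75} \approx -10.827$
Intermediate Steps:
$x{\left(d \right)} = d + d^{2}$ ($x{\left(d \right)} = d^{2} + d = d + d^{2}$)
$Z{\left(R \right)} = - \frac{1}{5}$ ($Z{\left(R \right)} = \frac{1}{-5 + 0} = \frac{1}{-5} = - \frac{1}{5}$)
$O{\left(f \right)} = f \left(30 + f\right)$ ($O{\left(f \right)} = f \left(5 \left(1 + 5\right) + f\right) = f \left(5 \cdot 6 + f\right) = f \left(30 + f\right)$)
$O{\left(-1 \right)} \left(\frac{b{\left(2 \right)}}{6} + \frac{Z{\left(4 \right)}}{-5}\right) = - (30 - 1) \left(\frac{2}{6} - \frac{1}{5 \left(-5\right)}\right) = \left(-1\right) 29 \left(2 \cdot \frac{1}{6} - - \frac{1}{25}\right) = - 29 \left(\frac{1}{3} + \frac{1}{25}\right) = \left(-29\right) \frac{28}{75} = - \frac{812}{75}$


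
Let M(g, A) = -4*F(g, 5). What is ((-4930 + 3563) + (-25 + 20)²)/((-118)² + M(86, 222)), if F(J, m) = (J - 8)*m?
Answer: -61/562 ≈ -0.10854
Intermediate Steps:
F(J, m) = m*(-8 + J) (F(J, m) = (-8 + J)*m = m*(-8 + J))
M(g, A) = 160 - 20*g (M(g, A) = -20*(-8 + g) = -4*(-40 + 5*g) = 160 - 20*g)
((-4930 + 3563) + (-25 + 20)²)/((-118)² + M(86, 222)) = ((-4930 + 3563) + (-25 + 20)²)/((-118)² + (160 - 20*86)) = (-1367 + (-5)²)/(13924 + (160 - 1720)) = (-1367 + 25)/(13924 - 1560) = -1342/12364 = -1342*1/12364 = -61/562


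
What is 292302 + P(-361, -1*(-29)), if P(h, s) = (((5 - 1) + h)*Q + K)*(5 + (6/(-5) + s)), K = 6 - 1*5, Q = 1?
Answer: 1403126/5 ≈ 2.8063e+5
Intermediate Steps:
K = 1 (K = 6 - 5 = 1)
P(h, s) = (5 + h)*(19/5 + s) (P(h, s) = (((5 - 1) + h)*1 + 1)*(5 + (6/(-5) + s)) = ((4 + h)*1 + 1)*(5 + (6*(-⅕) + s)) = ((4 + h) + 1)*(5 + (-6/5 + s)) = (5 + h)*(19/5 + s))
292302 + P(-361, -1*(-29)) = 292302 + (19 + 5*(-1*(-29)) + (19/5)*(-361) - (-361)*(-29)) = 292302 + (19 + 5*29 - 6859/5 - 361*29) = 292302 + (19 + 145 - 6859/5 - 10469) = 292302 - 58384/5 = 1403126/5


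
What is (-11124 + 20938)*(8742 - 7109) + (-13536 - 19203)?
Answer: 15993523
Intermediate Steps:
(-11124 + 20938)*(8742 - 7109) + (-13536 - 19203) = 9814*1633 - 32739 = 16026262 - 32739 = 15993523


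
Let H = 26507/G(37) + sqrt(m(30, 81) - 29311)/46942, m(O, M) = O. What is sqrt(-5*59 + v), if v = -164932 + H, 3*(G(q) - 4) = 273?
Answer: sqrt(-66945487338502360 + 8645950*I*sqrt(29281))/637070 ≈ 4.4877e-6 + 406.14*I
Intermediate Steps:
G(q) = 95 (G(q) = 4 + (1/3)*273 = 4 + 91 = 95)
H = 26507/95 + I*sqrt(29281)/46942 (H = 26507/95 + sqrt(30 - 29311)/46942 = 26507*(1/95) + sqrt(-29281)*(1/46942) = 26507/95 + (I*sqrt(29281))*(1/46942) = 26507/95 + I*sqrt(29281)/46942 ≈ 279.02 + 0.0036453*I)
v = -15642033/95 + I*sqrt(29281)/46942 (v = -164932 + (26507/95 + I*sqrt(29281)/46942) = -15642033/95 + I*sqrt(29281)/46942 ≈ -1.6465e+5 + 0.0036453*I)
sqrt(-5*59 + v) = sqrt(-5*59 + (-15642033/95 + I*sqrt(29281)/46942)) = sqrt(-295 + (-15642033/95 + I*sqrt(29281)/46942)) = sqrt(-15670058/95 + I*sqrt(29281)/46942)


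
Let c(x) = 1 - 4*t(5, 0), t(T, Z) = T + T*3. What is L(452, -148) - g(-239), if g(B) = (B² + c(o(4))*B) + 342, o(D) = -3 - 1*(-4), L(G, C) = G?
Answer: -75892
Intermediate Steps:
t(T, Z) = 4*T (t(T, Z) = T + 3*T = 4*T)
o(D) = 1 (o(D) = -3 + 4 = 1)
c(x) = -79 (c(x) = 1 - 16*5 = 1 - 4*20 = 1 - 80 = -79)
g(B) = 342 + B² - 79*B (g(B) = (B² - 79*B) + 342 = 342 + B² - 79*B)
L(452, -148) - g(-239) = 452 - (342 + (-239)² - 79*(-239)) = 452 - (342 + 57121 + 18881) = 452 - 1*76344 = 452 - 76344 = -75892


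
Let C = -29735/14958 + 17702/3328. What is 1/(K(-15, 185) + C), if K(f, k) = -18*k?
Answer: -12445056/41400579371 ≈ -0.00030060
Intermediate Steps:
C = 41457109/12445056 (C = -29735*1/14958 + 17702*(1/3328) = -29735/14958 + 8851/1664 = 41457109/12445056 ≈ 3.3312)
1/(K(-15, 185) + C) = 1/(-18*185 + 41457109/12445056) = 1/(-3330 + 41457109/12445056) = 1/(-41400579371/12445056) = -12445056/41400579371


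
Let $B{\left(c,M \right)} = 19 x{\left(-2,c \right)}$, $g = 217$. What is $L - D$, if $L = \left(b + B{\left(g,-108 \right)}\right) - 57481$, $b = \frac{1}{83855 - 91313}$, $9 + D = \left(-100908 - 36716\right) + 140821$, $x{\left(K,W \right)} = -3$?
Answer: $- \frac{452894509}{7458} \approx -60726.0$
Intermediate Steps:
$B{\left(c,M \right)} = -57$ ($B{\left(c,M \right)} = 19 \left(-3\right) = -57$)
$D = 3188$ ($D = -9 + \left(\left(-100908 - 36716\right) + 140821\right) = -9 + \left(-137624 + 140821\right) = -9 + 3197 = 3188$)
$b = - \frac{1}{7458}$ ($b = \frac{1}{-7458} = - \frac{1}{7458} \approx -0.00013408$)
$L = - \frac{429118405}{7458}$ ($L = \left(- \frac{1}{7458} - 57\right) - 57481 = - \frac{425107}{7458} - 57481 = - \frac{429118405}{7458} \approx -57538.0$)
$L - D = - \frac{429118405}{7458} - 3188 = - \frac{452894509}{7458}$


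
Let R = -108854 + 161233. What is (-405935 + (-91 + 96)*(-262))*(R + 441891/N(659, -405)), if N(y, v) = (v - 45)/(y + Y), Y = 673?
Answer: 2556721495091/5 ≈ 5.1134e+11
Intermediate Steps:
N(y, v) = (-45 + v)/(673 + y) (N(y, v) = (v - 45)/(y + 673) = (-45 + v)/(673 + y))
R = 52379
(-405935 + (-91 + 96)*(-262))*(R + 441891/N(659, -405)) = (-405935 + (-91 + 96)*(-262))*(52379 + 441891/(((-45 - 405)/(673 + 659)))) = (-405935 + 5*(-262))*(52379 + 441891/((-450/1332))) = (-405935 - 1310)*(52379 + 441891/(((1/1332)*(-450)))) = -407245*(52379 + 441891/(-25/74)) = -407245*(52379 + 441891*(-74/25)) = -407245*(52379 - 32699934/25) = -407245*(-31390459/25) = 2556721495091/5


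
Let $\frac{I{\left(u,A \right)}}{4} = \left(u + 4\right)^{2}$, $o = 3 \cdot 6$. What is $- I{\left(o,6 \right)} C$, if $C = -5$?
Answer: $9680$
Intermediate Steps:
$o = 18$
$I{\left(u,A \right)} = 4 \left(4 + u\right)^{2}$ ($I{\left(u,A \right)} = 4 \left(u + 4\right)^{2} = 4 \left(4 + u\right)^{2}$)
$- I{\left(o,6 \right)} C = - 4 \left(4 + 18\right)^{2} \left(-5\right) = - 4 \cdot 22^{2} \left(-5\right) = - 4 \cdot 484 \left(-5\right) = \left(-1\right) 1936 \left(-5\right) = \left(-1936\right) \left(-5\right) = 9680$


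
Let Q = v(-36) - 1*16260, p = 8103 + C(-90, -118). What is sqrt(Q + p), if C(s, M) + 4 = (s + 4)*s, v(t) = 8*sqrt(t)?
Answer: sqrt(-421 + 48*I) ≈ 1.1678 + 20.551*I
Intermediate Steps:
C(s, M) = -4 + s*(4 + s) (C(s, M) = -4 + (s + 4)*s = -4 + (4 + s)*s = -4 + s*(4 + s))
p = 15839 (p = 8103 + (-4 + (-90)**2 + 4*(-90)) = 8103 + (-4 + 8100 - 360) = 8103 + 7736 = 15839)
Q = -16260 + 48*I (Q = 8*sqrt(-36) - 1*16260 = 8*(6*I) - 16260 = 48*I - 16260 = -16260 + 48*I ≈ -16260.0 + 48.0*I)
sqrt(Q + p) = sqrt((-16260 + 48*I) + 15839) = sqrt(-421 + 48*I)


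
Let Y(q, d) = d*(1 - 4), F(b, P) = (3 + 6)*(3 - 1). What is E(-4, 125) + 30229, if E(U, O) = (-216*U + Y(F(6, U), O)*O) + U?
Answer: -15786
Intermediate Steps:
F(b, P) = 18 (F(b, P) = 9*2 = 18)
Y(q, d) = -3*d (Y(q, d) = d*(-3) = -3*d)
E(U, O) = -215*U - 3*O**2 (E(U, O) = (-216*U + (-3*O)*O) + U = (-216*U - 3*O**2) + U = -215*U - 3*O**2)
E(-4, 125) + 30229 = (-215*(-4) - 3*125**2) + 30229 = (860 - 3*15625) + 30229 = (860 - 46875) + 30229 = -46015 + 30229 = -15786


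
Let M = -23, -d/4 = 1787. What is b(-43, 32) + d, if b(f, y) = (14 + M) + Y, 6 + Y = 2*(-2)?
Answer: -7167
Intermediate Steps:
d = -7148 (d = -4*1787 = -7148)
Y = -10 (Y = -6 + 2*(-2) = -6 - 4 = -10)
b(f, y) = -19 (b(f, y) = (14 - 23) - 10 = -9 - 10 = -19)
b(-43, 32) + d = -19 - 7148 = -7167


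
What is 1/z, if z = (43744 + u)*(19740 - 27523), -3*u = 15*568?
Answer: -1/318355832 ≈ -3.1411e-9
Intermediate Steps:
u = -2840 (u = -5*568 = -⅓*8520 = -2840)
z = -318355832 (z = (43744 - 2840)*(19740 - 27523) = 40904*(-7783) = -318355832)
1/z = 1/(-318355832) = -1/318355832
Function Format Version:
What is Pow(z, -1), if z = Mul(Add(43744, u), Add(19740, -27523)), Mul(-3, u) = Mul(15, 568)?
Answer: Rational(-1, 318355832) ≈ -3.1411e-9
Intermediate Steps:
u = -2840 (u = Mul(Rational(-1, 3), Mul(15, 568)) = Mul(Rational(-1, 3), 8520) = -2840)
z = -318355832 (z = Mul(Add(43744, -2840), Add(19740, -27523)) = Mul(40904, -7783) = -318355832)
Pow(z, -1) = Pow(-318355832, -1) = Rational(-1, 318355832)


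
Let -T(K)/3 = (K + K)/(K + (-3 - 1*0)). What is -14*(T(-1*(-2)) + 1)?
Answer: -182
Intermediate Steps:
T(K) = -6*K/(-3 + K) (T(K) = -3*(K + K)/(K + (-3 - 1*0)) = -3*2*K/(K + (-3 + 0)) = -3*2*K/(K - 3) = -3*2*K/(-3 + K) = -6*K/(-3 + K))
-14*(T(-1*(-2)) + 1) = -14*(-6*(-1*(-2))/(-3 - 1*(-2)) + 1) = -14*(-6*2/(-3 + 2) + 1) = -14*(-6*2/(-1) + 1) = -14*(-6*2*(-1) + 1) = -14*(12 + 1) = -14*13 = -182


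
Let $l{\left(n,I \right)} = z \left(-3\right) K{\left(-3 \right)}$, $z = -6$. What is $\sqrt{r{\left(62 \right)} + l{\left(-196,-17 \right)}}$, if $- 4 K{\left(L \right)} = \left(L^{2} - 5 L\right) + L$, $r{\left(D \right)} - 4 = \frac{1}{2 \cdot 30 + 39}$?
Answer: $\frac{i \sqrt{394174}}{66} \approx 9.5126 i$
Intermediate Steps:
$r{\left(D \right)} = \frac{397}{99}$ ($r{\left(D \right)} = 4 + \frac{1}{2 \cdot 30 + 39} = 4 + \frac{1}{60 + 39} = 4 + \frac{1}{99} = \frac{397}{99}$)
$K{\left(L \right)} = L - \frac{L^{2}}{4}$ ($K{\left(L \right)} = - \frac{\left(L^{2} - 5 L\right) + L}{4} = - \frac{L^{2} - 4 L}{4} = L - \frac{L^{2}}{4}$)
$l{\left(n,I \right)} = - \frac{189}{2}$ ($l{\left(n,I \right)} = \left(-6\right) \left(-3\right) \frac{1}{4} \left(-3\right) \left(4 - -3\right) = 18 \cdot \frac{1}{4} \left(-3\right) \left(4 + 3\right) = 18 \cdot \frac{1}{4} \left(-3\right) 7 = 18 \left(- \frac{21}{4}\right) = - \frac{189}{2}$)
$\sqrt{r{\left(62 \right)} + l{\left(-196,-17 \right)}} = \sqrt{\frac{397}{99} - \frac{189}{2}} = \sqrt{- \frac{17917}{198}} = \frac{i \sqrt{394174}}{66}$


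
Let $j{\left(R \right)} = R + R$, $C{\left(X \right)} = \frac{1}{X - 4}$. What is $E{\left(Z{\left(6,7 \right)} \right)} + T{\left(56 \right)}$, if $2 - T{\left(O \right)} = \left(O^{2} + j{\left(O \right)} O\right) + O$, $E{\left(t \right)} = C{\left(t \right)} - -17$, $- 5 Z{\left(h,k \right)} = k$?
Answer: $- \frac{255020}{27} \approx -9445.2$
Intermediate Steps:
$Z{\left(h,k \right)} = - \frac{k}{5}$
$C{\left(X \right)} = \frac{1}{-4 + X}$
$j{\left(R \right)} = 2 R$
$E{\left(t \right)} = 17 + \frac{1}{-4 + t}$ ($E{\left(t \right)} = \frac{1}{-4 + t} - -17 = \frac{1}{-4 + t} + 17 = 17 + \frac{1}{-4 + t}$)
$T{\left(O \right)} = 2 - O - 3 O^{2}$ ($T{\left(O \right)} = 2 - \left(\left(O^{2} + 2 O O\right) + O\right) = 2 - \left(\left(O^{2} + 2 O^{2}\right) + O\right) = 2 - \left(3 O^{2} + O\right) = 2 - \left(O + 3 O^{2}\right) = 2 - O - 3 O^{2}$)
$E{\left(Z{\left(6,7 \right)} \right)} + T{\left(56 \right)} = \frac{-67 + 17 \left(\left(- \frac{1}{5}\right) 7\right)}{-4 - \frac{7}{5}} - \left(54 + 9408\right) = \frac{-67 + 17 \left(- \frac{7}{5}\right)}{-4 - \frac{7}{5}} - 9462 = \frac{-67 - \frac{119}{5}}{- \frac{27}{5}} - 9462 = \left(- \frac{5}{27}\right) \left(- \frac{454}{5}\right) - 9462 = \frac{454}{27} - 9462 = - \frac{255020}{27}$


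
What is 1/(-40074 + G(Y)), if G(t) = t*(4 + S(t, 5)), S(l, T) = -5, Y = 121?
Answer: -1/40195 ≈ -2.4879e-5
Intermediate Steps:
G(t) = -t (G(t) = t*(4 - 5) = t*(-1) = -t)
1/(-40074 + G(Y)) = 1/(-40074 - 1*121) = 1/(-40074 - 121) = 1/(-40195) = -1/40195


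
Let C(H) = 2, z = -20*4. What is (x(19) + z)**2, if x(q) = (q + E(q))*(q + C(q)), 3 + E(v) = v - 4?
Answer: 326041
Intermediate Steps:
z = -80
E(v) = -7 + v (E(v) = -3 + (v - 4) = -3 + (-4 + v) = -7 + v)
x(q) = (-7 + 2*q)*(2 + q) (x(q) = (q + (-7 + q))*(q + 2) = (-7 + 2*q)*(2 + q))
(x(19) + z)**2 = ((-14 - 3*19 + 2*19**2) - 80)**2 = ((-14 - 57 + 2*361) - 80)**2 = ((-14 - 57 + 722) - 80)**2 = (651 - 80)**2 = 571**2 = 326041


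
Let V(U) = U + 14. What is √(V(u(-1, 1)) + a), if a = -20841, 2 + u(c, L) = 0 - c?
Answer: 2*I*√5207 ≈ 144.32*I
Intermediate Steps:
u(c, L) = -2 - c (u(c, L) = -2 + (0 - c) = -2 - c)
V(U) = 14 + U
√(V(u(-1, 1)) + a) = √((14 + (-2 - 1*(-1))) - 20841) = √((14 + (-2 + 1)) - 20841) = √((14 - 1) - 20841) = √(13 - 20841) = √(-20828) = 2*I*√5207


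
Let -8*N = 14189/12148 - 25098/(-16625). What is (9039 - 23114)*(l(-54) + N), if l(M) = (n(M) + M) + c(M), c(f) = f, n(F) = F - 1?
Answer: 148574165616127/64627360 ≈ 2.2989e+6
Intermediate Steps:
n(F) = -1 + F
N = -540782629/1615684000 (N = -(14189/12148 - 25098/(-16625))/8 = -(14189*(1/12148) - 25098*(-1/16625))/8 = -(14189/12148 + 25098/16625)/8 = -⅛*540782629/201960500 = -540782629/1615684000 ≈ -0.33471)
l(M) = -1 + 3*M (l(M) = ((-1 + M) + M) + M = (-1 + 2*M) + M = -1 + 3*M)
(9039 - 23114)*(l(-54) + N) = (9039 - 23114)*((-1 + 3*(-54)) - 540782629/1615684000) = -14075*((-1 - 162) - 540782629/1615684000) = -14075*(-163 - 540782629/1615684000) = -14075*(-263897274629/1615684000) = 148574165616127/64627360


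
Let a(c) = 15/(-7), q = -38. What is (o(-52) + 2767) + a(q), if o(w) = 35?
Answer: 19599/7 ≈ 2799.9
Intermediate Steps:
a(c) = -15/7 (a(c) = 15*(-⅐) = -15/7)
(o(-52) + 2767) + a(q) = (35 + 2767) - 15/7 = 2802 - 15/7 = 19599/7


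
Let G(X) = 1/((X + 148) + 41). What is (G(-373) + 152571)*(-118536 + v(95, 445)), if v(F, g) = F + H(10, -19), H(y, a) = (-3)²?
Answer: -415593624652/23 ≈ -1.8069e+10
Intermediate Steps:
H(y, a) = 9
v(F, g) = 9 + F (v(F, g) = F + 9 = 9 + F)
G(X) = 1/(189 + X) (G(X) = 1/((148 + X) + 41) = 1/(189 + X))
(G(-373) + 152571)*(-118536 + v(95, 445)) = (1/(189 - 373) + 152571)*(-118536 + (9 + 95)) = (1/(-184) + 152571)*(-118536 + 104) = (-1/184 + 152571)*(-118432) = (28073063/184)*(-118432) = -415593624652/23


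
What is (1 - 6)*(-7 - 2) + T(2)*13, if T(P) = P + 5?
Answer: 136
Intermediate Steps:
T(P) = 5 + P
(1 - 6)*(-7 - 2) + T(2)*13 = (1 - 6)*(-7 - 2) + (5 + 2)*13 = -5*(-9) + 7*13 = 45 + 91 = 136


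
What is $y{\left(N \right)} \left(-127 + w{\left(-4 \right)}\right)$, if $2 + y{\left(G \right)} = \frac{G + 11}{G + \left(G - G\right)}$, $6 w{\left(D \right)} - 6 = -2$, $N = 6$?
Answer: $- \frac{1895}{18} \approx -105.28$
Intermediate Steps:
$w{\left(D \right)} = \frac{2}{3}$ ($w{\left(D \right)} = 1 + \frac{1}{6} \left(-2\right) = 1 - \frac{1}{3} = \frac{2}{3}$)
$y{\left(G \right)} = -2 + \frac{11 + G}{G}$ ($y{\left(G \right)} = -2 + \frac{G + 11}{G + \left(G - G\right)} = -2 + \frac{11 + G}{G + 0} = -2 + \frac{11 + G}{G}$)
$y{\left(N \right)} \left(-127 + w{\left(-4 \right)}\right) = \frac{11 - 6}{6} \left(-127 + \frac{2}{3}\right) = \frac{11 - 6}{6} \left(- \frac{379}{3}\right) = \frac{1}{6} \cdot 5 \left(- \frac{379}{3}\right) = \frac{5}{6} \left(- \frac{379}{3}\right) = - \frac{1895}{18}$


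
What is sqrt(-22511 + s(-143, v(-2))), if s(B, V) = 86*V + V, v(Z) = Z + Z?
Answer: I*sqrt(22859) ≈ 151.19*I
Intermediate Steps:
v(Z) = 2*Z
s(B, V) = 87*V
sqrt(-22511 + s(-143, v(-2))) = sqrt(-22511 + 87*(2*(-2))) = sqrt(-22511 + 87*(-4)) = sqrt(-22511 - 348) = sqrt(-22859) = I*sqrt(22859)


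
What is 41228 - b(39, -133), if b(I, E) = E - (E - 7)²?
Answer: 60961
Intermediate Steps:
b(I, E) = E - (-7 + E)²
41228 - b(39, -133) = 41228 - (-133 - (-7 - 133)²) = 41228 - (-133 - 1*(-140)²) = 41228 - (-133 - 1*19600) = 41228 - (-133 - 19600) = 41228 - 1*(-19733) = 41228 + 19733 = 60961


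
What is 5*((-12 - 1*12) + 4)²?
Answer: 2000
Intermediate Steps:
5*((-12 - 1*12) + 4)² = 5*((-12 - 12) + 4)² = 5*(-24 + 4)² = 5*(-20)² = 5*400 = 2000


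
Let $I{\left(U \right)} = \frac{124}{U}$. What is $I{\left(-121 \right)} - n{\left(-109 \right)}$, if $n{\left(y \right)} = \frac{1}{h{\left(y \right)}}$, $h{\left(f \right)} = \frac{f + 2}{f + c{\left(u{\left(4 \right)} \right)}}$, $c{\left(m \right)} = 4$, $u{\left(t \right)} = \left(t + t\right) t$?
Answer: $- \frac{25973}{12947} \approx -2.0061$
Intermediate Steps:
$u{\left(t \right)} = 2 t^{2}$ ($u{\left(t \right)} = 2 t t = 2 t^{2}$)
$h{\left(f \right)} = \frac{2 + f}{4 + f}$ ($h{\left(f \right)} = \frac{f + 2}{f + 4} = \frac{2 + f}{4 + f}$)
$n{\left(y \right)} = \frac{4 + y}{2 + y}$ ($n{\left(y \right)} = \frac{1}{\frac{1}{4 + y} \left(2 + y\right)} = \frac{4 + y}{2 + y}$)
$I{\left(-121 \right)} - n{\left(-109 \right)} = \frac{124}{-121} - \frac{4 - 109}{2 - 109} = 124 \left(- \frac{1}{121}\right) - \frac{1}{-107} \left(-105\right) = - \frac{124}{121} - \left(- \frac{1}{107}\right) \left(-105\right) = - \frac{124}{121} - \frac{105}{107} = - \frac{25973}{12947}$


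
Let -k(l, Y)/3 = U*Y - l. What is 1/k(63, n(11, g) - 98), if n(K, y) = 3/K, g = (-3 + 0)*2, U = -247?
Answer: -11/794496 ≈ -1.3845e-5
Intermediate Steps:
g = -6 (g = -3*2 = -6)
k(l, Y) = 3*l + 741*Y (k(l, Y) = -3*(-247*Y - l) = -3*(-l - 247*Y) = 3*l + 741*Y)
1/k(63, n(11, g) - 98) = 1/(3*63 + 741*(3/11 - 98)) = 1/(189 + 741*(3*(1/11) - 98)) = 1/(189 + 741*(3/11 - 98)) = 1/(189 + 741*(-1075/11)) = 1/(189 - 796575/11) = 1/(-794496/11) = -11/794496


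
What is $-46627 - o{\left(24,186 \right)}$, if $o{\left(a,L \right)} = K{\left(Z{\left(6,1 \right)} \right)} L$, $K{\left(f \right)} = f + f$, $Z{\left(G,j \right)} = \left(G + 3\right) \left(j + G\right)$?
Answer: $-70063$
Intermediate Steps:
$Z{\left(G,j \right)} = \left(3 + G\right) \left(G + j\right)$
$K{\left(f \right)} = 2 f$
$o{\left(a,L \right)} = 126 L$ ($o{\left(a,L \right)} = 2 \left(6^{2} + 3 \cdot 6 + 3 \cdot 1 + 6 \cdot 1\right) L = 2 \left(36 + 18 + 3 + 6\right) L = 2 \cdot 63 L = 126 L$)
$-46627 - o{\left(24,186 \right)} = -46627 - 126 \cdot 186 = -46627 - 23436 = -70063$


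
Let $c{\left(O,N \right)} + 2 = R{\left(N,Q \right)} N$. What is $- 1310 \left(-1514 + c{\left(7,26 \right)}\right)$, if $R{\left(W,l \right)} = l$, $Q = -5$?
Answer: $2156260$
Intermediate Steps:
$c{\left(O,N \right)} = -2 - 5 N$
$- 1310 \left(-1514 + c{\left(7,26 \right)}\right) = - 1310 \left(-1514 - 132\right) = \left(-1310\right) \left(-1646\right) = 2156260$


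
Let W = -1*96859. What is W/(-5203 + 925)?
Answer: 96859/4278 ≈ 22.641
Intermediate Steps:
W = -96859
W/(-5203 + 925) = -96859/(-5203 + 925) = -96859/(-4278) = -96859*(-1/4278) = 96859/4278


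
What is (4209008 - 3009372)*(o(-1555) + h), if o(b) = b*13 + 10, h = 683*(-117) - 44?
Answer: -120155541760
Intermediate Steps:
h = -79955 (h = -79911 - 44 = -79955)
o(b) = 10 + 13*b (o(b) = 13*b + 10 = 10 + 13*b)
(4209008 - 3009372)*(o(-1555) + h) = (4209008 - 3009372)*((10 + 13*(-1555)) - 79955) = 1199636*((10 - 20215) - 79955) = 1199636*(-20205 - 79955) = 1199636*(-100160) = -120155541760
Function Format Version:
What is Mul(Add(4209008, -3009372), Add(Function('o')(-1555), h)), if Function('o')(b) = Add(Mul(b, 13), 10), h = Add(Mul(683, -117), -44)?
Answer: -120155541760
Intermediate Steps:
h = -79955 (h = Add(-79911, -44) = -79955)
Function('o')(b) = Add(10, Mul(13, b)) (Function('o')(b) = Add(Mul(13, b), 10) = Add(10, Mul(13, b)))
Mul(Add(4209008, -3009372), Add(Function('o')(-1555), h)) = Mul(Add(4209008, -3009372), Add(Add(10, Mul(13, -1555)), -79955)) = Mul(1199636, Add(Add(10, -20215), -79955)) = Mul(1199636, Add(-20205, -79955)) = Mul(1199636, -100160) = -120155541760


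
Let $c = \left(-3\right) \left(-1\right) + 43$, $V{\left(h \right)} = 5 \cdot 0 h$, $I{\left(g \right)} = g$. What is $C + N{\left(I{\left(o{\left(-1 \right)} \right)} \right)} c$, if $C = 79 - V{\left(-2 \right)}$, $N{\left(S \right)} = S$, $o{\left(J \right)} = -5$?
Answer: $-151$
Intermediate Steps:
$V{\left(h \right)} = 0$ ($V{\left(h \right)} = 0 h = 0$)
$C = 79$ ($C = 79 - 0 = 79 + 0 = 79$)
$c = 46$ ($c = 3 + 43 = 46$)
$C + N{\left(I{\left(o{\left(-1 \right)} \right)} \right)} c = 79 - 230 = -151$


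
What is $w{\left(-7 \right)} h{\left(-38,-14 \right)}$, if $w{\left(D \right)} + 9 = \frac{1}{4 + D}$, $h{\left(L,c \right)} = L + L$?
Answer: $\frac{2128}{3} \approx 709.33$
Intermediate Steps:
$h{\left(L,c \right)} = 2 L$
$w{\left(D \right)} = -9 + \frac{1}{4 + D}$
$w{\left(-7 \right)} h{\left(-38,-14 \right)} = \frac{-35 - -63}{4 - 7} \cdot 2 \left(-38\right) = \frac{-35 + 63}{-3} \left(-76\right) = \left(- \frac{1}{3}\right) 28 \left(-76\right) = \left(- \frac{28}{3}\right) \left(-76\right) = \frac{2128}{3}$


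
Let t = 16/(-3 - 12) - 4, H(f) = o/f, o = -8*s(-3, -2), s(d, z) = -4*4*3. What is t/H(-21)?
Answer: 133/480 ≈ 0.27708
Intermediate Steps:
s(d, z) = -48 (s(d, z) = -16*3 = -48)
o = 384 (o = -8*(-48) = 384)
H(f) = 384/f
t = -76/15 (t = 16/(-15) - 4 = 16*(-1/15) - 4 = -16/15 - 4 = -76/15 ≈ -5.0667)
t/H(-21) = -76/(15*(384/(-21))) = -76/(15*(384*(-1/21))) = -76/(15*(-128/7)) = -76/15*(-7/128) = 133/480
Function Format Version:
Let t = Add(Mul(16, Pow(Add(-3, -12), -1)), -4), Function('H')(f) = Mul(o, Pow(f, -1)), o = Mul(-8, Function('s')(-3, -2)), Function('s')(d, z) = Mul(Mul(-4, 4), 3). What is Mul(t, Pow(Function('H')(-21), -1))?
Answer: Rational(133, 480) ≈ 0.27708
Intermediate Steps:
Function('s')(d, z) = -48 (Function('s')(d, z) = Mul(-16, 3) = -48)
o = 384 (o = Mul(-8, -48) = 384)
Function('H')(f) = Mul(384, Pow(f, -1))
t = Rational(-76, 15) (t = Add(Mul(16, Pow(-15, -1)), -4) = Add(Mul(16, Rational(-1, 15)), -4) = Add(Rational(-16, 15), -4) = Rational(-76, 15) ≈ -5.0667)
Mul(t, Pow(Function('H')(-21), -1)) = Mul(Rational(-76, 15), Pow(Mul(384, Pow(-21, -1)), -1)) = Mul(Rational(-76, 15), Pow(Mul(384, Rational(-1, 21)), -1)) = Mul(Rational(-76, 15), Pow(Rational(-128, 7), -1)) = Mul(Rational(-76, 15), Rational(-7, 128)) = Rational(133, 480)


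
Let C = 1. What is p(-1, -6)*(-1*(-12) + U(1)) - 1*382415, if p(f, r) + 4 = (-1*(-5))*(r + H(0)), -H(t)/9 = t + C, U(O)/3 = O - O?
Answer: -383363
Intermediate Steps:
U(O) = 0 (U(O) = 3*(O - O) = 3*0 = 0)
H(t) = -9 - 9*t (H(t) = -9*(t + 1) = -9*(1 + t) = -9 - 9*t)
p(f, r) = -49 + 5*r (p(f, r) = -4 + (-1*(-5))*(r + (-9 - 9*0)) = -4 + 5*(r + (-9 + 0)) = -4 + 5*(r - 9) = -4 + 5*(-9 + r) = -4 + (-45 + 5*r) = -49 + 5*r)
p(-1, -6)*(-1*(-12) + U(1)) - 1*382415 = (-49 + 5*(-6))*(-1*(-12) + 0) - 1*382415 = (-49 - 30)*(12 + 0) - 382415 = -79*12 - 382415 = -948 - 382415 = -383363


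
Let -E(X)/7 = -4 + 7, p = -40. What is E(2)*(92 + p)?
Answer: -1092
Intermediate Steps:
E(X) = -21 (E(X) = -7*(-4 + 7) = -7*3 = -21)
E(2)*(92 + p) = -21*(92 - 40) = -21*52 = -1092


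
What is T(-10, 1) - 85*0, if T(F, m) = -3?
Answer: -3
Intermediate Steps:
T(-10, 1) - 85*0 = -3 - 85*0 = -3 + 0 = -3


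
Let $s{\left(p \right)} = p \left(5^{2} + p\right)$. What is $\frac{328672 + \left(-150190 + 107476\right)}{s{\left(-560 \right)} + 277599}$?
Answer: $\frac{285958}{577199} \approx 0.49542$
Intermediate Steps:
$s{\left(p \right)} = p \left(25 + p\right)$
$\frac{328672 + \left(-150190 + 107476\right)}{s{\left(-560 \right)} + 277599} = \frac{328672 + \left(-150190 + 107476\right)}{- 560 \left(25 - 560\right) + 277599} = \frac{328672 - 42714}{\left(-560\right) \left(-535\right) + 277599} = \frac{285958}{299600 + 277599} = \frac{285958}{577199}$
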